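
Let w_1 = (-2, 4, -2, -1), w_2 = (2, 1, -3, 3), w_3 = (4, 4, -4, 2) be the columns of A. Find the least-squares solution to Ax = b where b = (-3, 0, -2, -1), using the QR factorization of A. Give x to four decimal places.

x = (0.7799, 0.7767, -0.7735)

e_1 = w_1/‖w_1‖ = (-2, 4, -2, -1)/5.0000 = (-0.4000, 0.8000, -0.4000, -0.2000).
r_{12} = e_1·w_2 = 0.6000.
u_2 = w_2 − 0.6000·e_1 = (2.2400, 0.5200, -2.7600, 3.1200).
‖u_2‖ = 4.7582, so e_2 = (0.4708, 0.1093, -0.5801, 0.6557).
r_{13} = e_1·w_3 = 2.8000; r_{23} = e_2·w_3 = 5.9519.
u_3 = w_3 − 2.8000·e_1 − 5.9519·e_2 = (2.3180, 1.1095, 0.5724, -1.3428).
‖u_3‖ = 2.9555, so e_3 = (0.7843, 0.3754, 0.1937, -0.4543).
Qᵀb = (2.2000, -0.9079, -2.2860).
Back-substitute: x_3 = -2.2860/2.9555 = -0.7735.
x_2 = (-0.9079 − 5.9519·(-0.7735))/4.7582 = 0.7767.
x_1 = (2.2000 − 0.6000·0.7767 − 2.8000·(-0.7735))/5.0000 = 0.7799.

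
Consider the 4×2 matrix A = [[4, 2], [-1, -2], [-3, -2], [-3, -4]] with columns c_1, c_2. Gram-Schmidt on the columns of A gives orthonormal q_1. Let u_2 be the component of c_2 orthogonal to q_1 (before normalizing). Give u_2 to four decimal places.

q_1 = c_1/‖c_1‖ = (4, -1, -3, -3)/5.9161 = (0.6761, -0.1690, -0.5071, -0.5071).
r_{12} = q_1·c_2 = 4.7329.
u_2 = c_2 − 4.7329·q_1 = (-1.2000, -1.2000, 0.4000, -1.6000).

u_2 = (-1.2000, -1.2000, 0.4000, -1.6000)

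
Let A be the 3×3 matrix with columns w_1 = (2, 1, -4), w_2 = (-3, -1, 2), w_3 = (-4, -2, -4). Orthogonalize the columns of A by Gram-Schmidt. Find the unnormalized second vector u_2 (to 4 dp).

e_1 = w_1/‖w_1‖ = (2, 1, -4)/4.5826 = (0.4364, 0.2182, -0.8729).
r_{12} = e_1·w_2 = -3.2733.
u_2 = w_2 + 3.2733·e_1 = (-1.5714, -0.2857, -0.8571).

u_2 = (-1.5714, -0.2857, -0.8571)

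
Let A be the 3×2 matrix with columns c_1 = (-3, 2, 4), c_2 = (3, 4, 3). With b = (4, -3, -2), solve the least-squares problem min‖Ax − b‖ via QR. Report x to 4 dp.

x = (-0.9457, 0.1295)

c_1 = (-3, 2, 4); ‖c_1‖ = 5.3852, so q_1 = (-0.5571, 0.3714, 0.7428).
q_1·c_2 = (-0.5571)·3 + 0.3714·4 + 0.7428·3 = 2.0426.
u_2 = c_2 − 2.0426·q_1 = (4.1379, 3.2414, 1.4828).
‖u_2‖ = 5.4615, so q_2 = (0.7577, 0.5935, 0.2715).
Qᵀb = (-4.8281, 0.7071).
Back-substitute: x_2 = 0.7071/5.4615 = 0.1295.
x_1 = (-4.8281 − 2.0426·0.1295)/5.3852 = -0.9457.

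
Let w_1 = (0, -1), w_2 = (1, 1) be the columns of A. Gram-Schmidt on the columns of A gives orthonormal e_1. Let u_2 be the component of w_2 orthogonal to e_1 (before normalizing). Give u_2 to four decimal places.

u_2 = (1.0000, 0.0000)

w_1 = (0, -1); ‖w_1‖ = 1.0000, so e_1 = (0.0000, -1.0000).
e_1·w_2 = 0.0000·1 + (-1.0000)·1 = -1.0000.
u_2 = w_2 + 1.0000·e_1 = (1.0000, 0.0000).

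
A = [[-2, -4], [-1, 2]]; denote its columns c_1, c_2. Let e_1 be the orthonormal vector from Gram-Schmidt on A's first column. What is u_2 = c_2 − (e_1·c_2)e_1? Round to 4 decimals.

c_1 = (-2, -1); ‖c_1‖ = 2.2361, so e_1 = (-0.8944, -0.4472).
e_1·c_2 = (-0.8944)·(-4) + (-0.4472)·2 = 2.6833.
u_2 = c_2 − 2.6833·e_1 = (-1.6000, 3.2000).

u_2 = (-1.6000, 3.2000)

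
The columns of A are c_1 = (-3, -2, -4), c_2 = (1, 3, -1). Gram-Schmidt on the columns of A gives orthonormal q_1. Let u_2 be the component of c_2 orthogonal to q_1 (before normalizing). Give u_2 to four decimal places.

c_1 = (-3, -2, -4); ‖c_1‖ = 5.3852, so q_1 = (-0.5571, -0.3714, -0.7428).
q_1·c_2 = (-0.5571)·1 + (-0.3714)·3 + (-0.7428)·(-1) = -0.9285.
u_2 = c_2 + 0.9285·q_1 = (0.4828, 2.6552, -1.6897).

u_2 = (0.4828, 2.6552, -1.6897)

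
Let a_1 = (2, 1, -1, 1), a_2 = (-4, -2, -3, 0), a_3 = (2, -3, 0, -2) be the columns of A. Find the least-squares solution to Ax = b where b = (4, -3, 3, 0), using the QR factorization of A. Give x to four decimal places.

a_1 = (2, 1, -1, 1); ‖a_1‖ = 2.6458, so e_1 = (0.7559, 0.3780, -0.3780, 0.3780).
e_1·a_2 = 0.7559·(-4) + 0.3780·(-2) + (-0.3780)·(-3) + 0.3780·0 = -2.6458.
u_2 = a_2 + 2.6458·e_1 = (-2.0000, -1.0000, -4.0000, 1.0000).
‖u_2‖ = 4.6904, so e_2 = (-0.4264, -0.2132, -0.8528, 0.2132).
e_1·a_3 = 0.7559·2 + 0.3780·(-3) + (-0.3780)·0 + 0.3780·(-2) = -0.3780; e_2·a_3 = (-0.4264)·2 + (-0.2132)·(-3) + (-0.8528)·0 + 0.2132·(-2) = -0.6396.
u_3 = a_3 + 0.3780·e_1 + 0.6396·e_2 = (2.0130, -2.9935, -0.6883, -1.7208).
‖u_3‖ = 4.0556, so e_3 = (0.4963, -0.7381, -0.1697, -0.4243).
Qᵀb = (0.7559, -3.6244, 3.6906).
Back-substitute: x_3 = 3.6906/4.0556 = 0.9100.
x_2 = (-3.6244 + 0.6396·0.9100)/4.6904 = -0.6486.
x_1 = (0.7559 + 2.6458·(-0.6486) + 0.3780·0.9100)/2.6458 = -0.2329.

x = (-0.2329, -0.6486, 0.9100)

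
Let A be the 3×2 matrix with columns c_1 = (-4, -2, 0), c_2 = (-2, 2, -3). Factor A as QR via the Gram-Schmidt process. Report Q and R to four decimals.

Q = [[-0.8944, -0.2981], [-0.4472, 0.5963], [0.0000, -0.7454]], R = [[4.4721, 0.8944], [0.0000, 4.0249]]

c_1 = (-4, -2, 0); ‖c_1‖ = 4.4721, so e_1 = (-0.8944, -0.4472, 0.0000).
e_1·c_2 = (-0.8944)·(-2) + (-0.4472)·2 + 0.0000·(-3) = 0.8944.
u_2 = c_2 − 0.8944·e_1 = (-1.2000, 2.4000, -3.0000).
‖u_2‖ = 4.0249, so e_2 = (-0.2981, 0.5963, -0.7454).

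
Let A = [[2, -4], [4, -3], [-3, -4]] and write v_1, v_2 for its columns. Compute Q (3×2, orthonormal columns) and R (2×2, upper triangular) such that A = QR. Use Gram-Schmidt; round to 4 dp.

v_1 = (2, 4, -3); ‖v_1‖ = 5.3852, so e_1 = (0.3714, 0.7428, -0.5571).
e_1·v_2 = 0.3714·(-4) + 0.7428·(-3) + (-0.5571)·(-4) = -1.4856.
u_2 = v_2 + 1.4856·e_1 = (-3.4483, -1.8966, -4.8276).
‖u_2‖ = 6.2284, so e_2 = (-0.5536, -0.3045, -0.7751).

Q = [[0.3714, -0.5536], [0.7428, -0.3045], [-0.5571, -0.7751]], R = [[5.3852, -1.4856], [0.0000, 6.2284]]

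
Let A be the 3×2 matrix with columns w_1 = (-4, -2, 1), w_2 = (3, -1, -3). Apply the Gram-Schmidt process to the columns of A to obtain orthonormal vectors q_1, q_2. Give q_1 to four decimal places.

q_1 = w_1/‖w_1‖ = (-4, -2, 1)/4.5826 = (-0.8729, -0.4364, 0.2182).

q_1 = (-0.8729, -0.4364, 0.2182)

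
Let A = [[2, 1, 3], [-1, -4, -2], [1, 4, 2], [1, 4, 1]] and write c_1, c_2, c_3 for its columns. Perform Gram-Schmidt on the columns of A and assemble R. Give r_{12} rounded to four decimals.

c_1 = (2, -1, 1, 1); ‖c_1‖ = 2.6458, so e_1 = (0.7559, -0.3780, 0.3780, 0.3780).
r_{12} = e_1·c_2 = 5.2915.

r_{12} = 5.2915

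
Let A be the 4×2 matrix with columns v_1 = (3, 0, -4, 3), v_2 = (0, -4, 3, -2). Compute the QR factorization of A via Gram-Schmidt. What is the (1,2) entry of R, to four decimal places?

q_1 = v_1/‖v_1‖ = (3, 0, -4, 3)/5.8310 = (0.5145, 0.0000, -0.6860, 0.5145).
r_{12} = q_1·v_2 = -3.0870.

r_{12} = -3.0870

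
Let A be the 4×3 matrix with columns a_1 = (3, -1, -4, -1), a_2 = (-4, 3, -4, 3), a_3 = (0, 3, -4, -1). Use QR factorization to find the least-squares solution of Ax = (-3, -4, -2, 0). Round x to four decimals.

x = (0.7621, 0.6990, -1.1557)

e_1 = a_1/‖a_1‖ = (3, -1, -4, -1)/5.1962 = (0.5774, -0.1925, -0.7698, -0.1925).
r_{12} = e_1·a_2 = -0.3849.
u_2 = a_2 + 0.3849·e_1 = (-3.7778, 2.9259, -4.2963, 2.9259).
‖u_2‖ = 7.0606, so e_2 = (-0.5351, 0.4144, -0.6085, 0.4144).
r_{13} = e_1·a_3 = 2.6943; r_{23} = e_2·a_3 = 3.2628.
u_3 = a_3 − 2.6943·e_1 − 3.2628·e_2 = (0.1902, 2.1664, 0.0594, -1.8336).
‖u_3‖ = 2.8452, so e_3 = (0.0668, 0.7614, 0.0209, -0.6444).
Qᵀb = (0.5774, 1.1645, -3.2881).
Back-substitute: x_3 = -3.2881/2.8452 = -1.1557.
x_2 = (1.1645 − 3.2628·(-1.1557))/7.0606 = 0.6990.
x_1 = (0.5774 + 0.3849·0.6990 − 2.6943·(-1.1557))/5.1962 = 0.7621.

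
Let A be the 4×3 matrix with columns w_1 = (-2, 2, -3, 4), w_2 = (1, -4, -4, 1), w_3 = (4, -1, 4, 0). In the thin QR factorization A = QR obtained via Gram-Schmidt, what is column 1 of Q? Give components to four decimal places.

q_1 = (-0.3482, 0.3482, -0.5222, 0.6963)

q_1 = w_1/‖w_1‖ = (-2, 2, -3, 4)/5.7446 = (-0.3482, 0.3482, -0.5222, 0.6963).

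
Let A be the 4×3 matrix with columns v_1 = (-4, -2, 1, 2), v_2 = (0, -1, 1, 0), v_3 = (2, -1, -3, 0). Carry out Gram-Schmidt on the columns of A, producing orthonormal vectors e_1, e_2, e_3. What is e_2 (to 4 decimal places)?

v_1 = (-4, -2, 1, 2); ‖v_1‖ = 5.0000, so e_1 = (-0.8000, -0.4000, 0.2000, 0.4000).
e_1·v_2 = (-0.8000)·0 + (-0.4000)·(-1) + 0.2000·1 + 0.4000·0 = 0.6000.
u_2 = v_2 − 0.6000·e_1 = (0.4800, -0.7600, 0.8800, -0.2400).
‖u_2‖ = 1.2806, so e_2 = (0.3748, -0.5935, 0.6872, -0.1874).

e_2 = (0.3748, -0.5935, 0.6872, -0.1874)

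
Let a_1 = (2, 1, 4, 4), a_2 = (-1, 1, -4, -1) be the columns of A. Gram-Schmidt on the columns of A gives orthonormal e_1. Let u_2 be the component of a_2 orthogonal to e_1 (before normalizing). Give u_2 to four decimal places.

a_1 = (2, 1, 4, 4); ‖a_1‖ = 6.0828, so e_1 = (0.3288, 0.1644, 0.6576, 0.6576).
e_1·a_2 = 0.3288·(-1) + 0.1644·1 + 0.6576·(-4) + 0.6576·(-1) = -3.4524.
u_2 = a_2 + 3.4524·e_1 = (0.1351, 1.5676, -1.7297, 1.2703).

u_2 = (0.1351, 1.5676, -1.7297, 1.2703)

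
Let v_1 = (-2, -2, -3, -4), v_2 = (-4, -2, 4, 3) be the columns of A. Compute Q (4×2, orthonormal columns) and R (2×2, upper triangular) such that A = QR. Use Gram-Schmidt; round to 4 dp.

v_1 = (-2, -2, -3, -4); ‖v_1‖ = 5.7446, so e_1 = (-0.3482, -0.3482, -0.5222, -0.6963).
e_1·v_2 = (-0.3482)·(-4) + (-0.3482)·(-2) + (-0.5222)·4 + (-0.6963)·3 = -2.0889.
u_2 = v_2 + 2.0889·e_1 = (-4.7273, -2.7273, 2.9091, 1.5455).
‖u_2‖ = 6.3747, so e_2 = (-0.7416, -0.4278, 0.4564, 0.2424).

Q = [[-0.3482, -0.7416], [-0.3482, -0.4278], [-0.5222, 0.4564], [-0.6963, 0.2424]], R = [[5.7446, -2.0889], [0.0000, 6.3747]]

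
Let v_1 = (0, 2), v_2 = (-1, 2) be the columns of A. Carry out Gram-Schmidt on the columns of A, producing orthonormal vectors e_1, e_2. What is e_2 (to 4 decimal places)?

e_2 = (-1.0000, 0.0000)

e_1 = v_1/‖v_1‖ = (0, 2)/2.0000 = (0.0000, 1.0000).
r_{12} = e_1·v_2 = 2.0000.
u_2 = v_2 − 2.0000·e_1 = (-1.0000, 0.0000).
‖u_2‖ = 1.0000, so e_2 = (-1.0000, 0.0000).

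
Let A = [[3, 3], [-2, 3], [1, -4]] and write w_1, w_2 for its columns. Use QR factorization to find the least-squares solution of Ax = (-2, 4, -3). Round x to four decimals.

q_1 = w_1/‖w_1‖ = (3, -2, 1)/3.7417 = (0.8018, -0.5345, 0.2673).
r_{12} = q_1·w_2 = -0.2673.
u_2 = w_2 + 0.2673·q_1 = (3.2143, 2.8571, -3.9286).
‖u_2‖ = 5.8248, so q_2 = (0.5518, 0.4905, -0.6745).
Qᵀb = (-4.5434, 2.8818).
Back-substitute: x_2 = 2.8818/5.8248 = 0.4947.
x_1 = (-4.5434 + 0.2673·0.4947)/3.7417 = -1.1789.

x = (-1.1789, 0.4947)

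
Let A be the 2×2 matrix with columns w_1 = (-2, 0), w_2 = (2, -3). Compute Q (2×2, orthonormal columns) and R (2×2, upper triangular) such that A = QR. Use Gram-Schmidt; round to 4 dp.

Q = [[-1.0000, 0.0000], [0.0000, -1.0000]], R = [[2.0000, -2.0000], [0.0000, 3.0000]]

w_1 = (-2, 0); ‖w_1‖ = 2.0000, so q_1 = (-1.0000, 0.0000).
q_1·w_2 = (-1.0000)·2 + 0.0000·(-3) = -2.0000.
u_2 = w_2 + 2.0000·q_1 = (0.0000, -3.0000).
‖u_2‖ = 3.0000, so q_2 = (0.0000, -1.0000).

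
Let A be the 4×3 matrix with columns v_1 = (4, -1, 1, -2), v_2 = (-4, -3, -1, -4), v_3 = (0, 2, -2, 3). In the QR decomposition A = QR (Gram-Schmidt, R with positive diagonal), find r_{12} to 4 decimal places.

r_{12} = -1.2792

v_1 = (4, -1, 1, -2); ‖v_1‖ = 4.6904, so e_1 = (0.8528, -0.2132, 0.2132, -0.4264).
r_{12} = e_1·v_2 = -1.2792.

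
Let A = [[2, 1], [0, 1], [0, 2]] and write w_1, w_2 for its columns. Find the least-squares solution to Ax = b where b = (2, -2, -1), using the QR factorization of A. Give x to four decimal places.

x = (1.4000, -0.8000)

e_1 = w_1/‖w_1‖ = (2, 0, 0)/2.0000 = (1.0000, 0.0000, 0.0000).
r_{12} = e_1·w_2 = 1.0000.
u_2 = w_2 − 1.0000·e_1 = (0.0000, 1.0000, 2.0000).
‖u_2‖ = 2.2361, so e_2 = (0.0000, 0.4472, 0.8944).
Qᵀb = (2.0000, -1.7889).
Back-substitute: x_2 = -1.7889/2.2361 = -0.8000.
x_1 = (2.0000 − 1.0000·(-0.8000))/2.0000 = 1.4000.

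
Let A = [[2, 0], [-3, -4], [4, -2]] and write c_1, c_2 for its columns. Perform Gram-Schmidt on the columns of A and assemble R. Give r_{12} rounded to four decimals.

c_1 = (2, -3, 4); ‖c_1‖ = 5.3852, so q_1 = (0.3714, -0.5571, 0.7428).
r_{12} = q_1·c_2 = 0.7428.

r_{12} = 0.7428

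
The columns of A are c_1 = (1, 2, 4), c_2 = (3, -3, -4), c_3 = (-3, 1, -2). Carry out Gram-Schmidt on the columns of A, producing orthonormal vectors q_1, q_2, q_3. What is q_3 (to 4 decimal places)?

c_1 = (1, 2, 4); ‖c_1‖ = 4.5826, so q_1 = (0.2182, 0.4364, 0.8729).
q_1·c_2 = 0.2182·3 + 0.4364·(-3) + 0.8729·(-4) = -4.1461.
u_2 = c_2 + 4.1461·q_1 = (3.9048, -1.1905, -0.3810).
‖u_2‖ = 4.0999, so q_2 = (0.9524, -0.2904, -0.0929).
q_1·c_3 = 0.2182·(-3) + 0.4364·1 + 0.8729·(-2) = -1.9640; q_2·c_3 = 0.9524·(-3) + (-0.2904)·1 + (-0.0929)·(-2) = -2.9617.
u_3 = c_3 + 1.9640·q_1 + 2.9617·q_2 = (0.2493, 0.9972, -0.5609).
‖u_3‖ = 1.1709, so q_3 = (0.2129, 0.8516, -0.4790).

q_3 = (0.2129, 0.8516, -0.4790)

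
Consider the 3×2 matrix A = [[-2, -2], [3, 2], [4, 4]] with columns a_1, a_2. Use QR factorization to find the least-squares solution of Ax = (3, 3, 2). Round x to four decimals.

q_1 = a_1/‖a_1‖ = (-2, 3, 4)/5.3852 = (-0.3714, 0.5571, 0.7428).
r_{12} = q_1·a_2 = 4.8281.
u_2 = a_2 − 4.8281·q_1 = (-0.2069, -0.6897, 0.4138).
‖u_2‖ = 0.8305, so q_2 = (-0.2491, -0.8305, 0.4983).
Qᵀb = (2.0426, -2.2422).
Back-substitute: x_2 = -2.2422/0.8305 = -2.7000.
x_1 = (2.0426 − 4.8281·(-2.7000))/5.3852 = 2.8000.

x = (2.8000, -2.7000)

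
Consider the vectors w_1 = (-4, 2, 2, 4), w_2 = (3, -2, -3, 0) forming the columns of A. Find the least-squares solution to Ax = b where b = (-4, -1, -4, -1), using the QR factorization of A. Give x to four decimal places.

x = (0.2222, 0.3131)

w_1 = (-4, 2, 2, 4); ‖w_1‖ = 6.3246, so q_1 = (-0.6325, 0.3162, 0.3162, 0.6325).
q_1·w_2 = (-0.6325)·3 + 0.3162·(-2) + 0.3162·(-3) + 0.6325·0 = -3.4785.
u_2 = w_2 + 3.4785·q_1 = (0.8000, -0.9000, -1.9000, 2.2000).
‖u_2‖ = 3.1464, so q_2 = (0.2543, -0.2860, -0.6039, 0.6992).
Qᵀb = (0.3162, 0.9852).
Back-substitute: x_2 = 0.9852/3.1464 = 0.3131.
x_1 = (0.3162 + 3.4785·0.3131)/6.3246 = 0.2222.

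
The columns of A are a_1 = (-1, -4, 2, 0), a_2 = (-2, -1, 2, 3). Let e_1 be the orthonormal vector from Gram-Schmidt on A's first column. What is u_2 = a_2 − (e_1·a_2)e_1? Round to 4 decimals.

u_2 = (-1.5238, 0.9048, 1.0476, 3.0000)

e_1 = a_1/‖a_1‖ = (-1, -4, 2, 0)/4.5826 = (-0.2182, -0.8729, 0.4364, 0.0000).
r_{12} = e_1·a_2 = 2.1822.
u_2 = a_2 − 2.1822·e_1 = (-1.5238, 0.9048, 1.0476, 3.0000).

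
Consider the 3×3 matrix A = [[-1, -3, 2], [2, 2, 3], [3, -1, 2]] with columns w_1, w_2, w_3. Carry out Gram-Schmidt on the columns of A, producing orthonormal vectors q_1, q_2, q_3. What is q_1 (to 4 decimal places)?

w_1 = (-1, 2, 3); ‖w_1‖ = 3.7417, so q_1 = (-0.2673, 0.5345, 0.8018).

q_1 = (-0.2673, 0.5345, 0.8018)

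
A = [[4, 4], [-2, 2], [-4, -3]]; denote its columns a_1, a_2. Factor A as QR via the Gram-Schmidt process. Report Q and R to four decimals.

a_1 = (4, -2, -4); ‖a_1‖ = 6.0000, so q_1 = (0.6667, -0.3333, -0.6667).
q_1·a_2 = 0.6667·4 + (-0.3333)·2 + (-0.6667)·(-3) = 4.0000.
u_2 = a_2 − 4.0000·q_1 = (1.3333, 3.3333, -0.3333).
‖u_2‖ = 3.6056, so q_2 = (0.3698, 0.9245, -0.0925).

Q = [[0.6667, 0.3698], [-0.3333, 0.9245], [-0.6667, -0.0925]], R = [[6.0000, 4.0000], [0.0000, 3.6056]]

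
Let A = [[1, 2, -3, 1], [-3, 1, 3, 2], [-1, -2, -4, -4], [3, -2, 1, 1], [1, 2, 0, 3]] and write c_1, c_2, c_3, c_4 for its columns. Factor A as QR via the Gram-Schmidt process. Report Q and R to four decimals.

c_1 = (1, -3, -1, 3, 1); ‖c_1‖ = 4.5826, so e_1 = (0.2182, -0.6547, -0.2182, 0.6547, 0.2182).
e_1·c_2 = 0.2182·2 + (-0.6547)·1 + (-0.2182)·(-2) + 0.6547·(-2) + 0.2182·2 = -0.6547.
u_2 = c_2 + 0.6547·e_1 = (2.1429, 0.5714, -2.1429, -1.5714, 2.1429).
‖u_2‖ = 4.0708, so e_2 = (0.5264, 0.1404, -0.5264, -0.3860, 0.5264).
e_1·c_3 = 0.2182·(-3) + (-0.6547)·3 + (-0.2182)·(-4) + 0.6547·1 + 0.2182·0 = -1.0911; e_2·c_3 = 0.5264·(-3) + 0.1404·3 + (-0.5264)·(-4) + (-0.3860)·1 + 0.5264·0 = 0.5615.
u_3 = c_3 + 1.0911·e_1 − 0.5615·e_2 = (-3.0575, 2.2069, -3.9425, 1.9310, -0.0575).
‖u_3‖ = 5.7874, so e_3 = (-0.5283, 0.3813, -0.6812, 0.3337, -0.0099).
e_1·c_4 = 0.2182·1 + (-0.6547)·2 + (-0.2182)·(-4) + 0.6547·1 + 0.2182·3 = 1.0911; e_2·c_4 = 0.5264·1 + 0.1404·2 + (-0.5264)·(-4) + (-0.3860)·1 + 0.5264·3 = 4.1059; e_3·c_4 = (-0.5283)·1 + 0.3813·2 + (-0.6812)·(-4) + 0.3337·1 + (-0.0099)·3 = 3.2631.
u_4 = c_4 − 1.0911·e_1 − 4.1059·e_2 − 3.2631·e_3 = (0.3245, 0.8936, 0.6223, 0.7819, 0.6330).
‖u_4‖ = 1.5176, so e_4 = (0.2138, 0.5888, 0.4101, 0.5152, 0.4171).

Q = [[0.2182, 0.5264, -0.5283, 0.2138], [-0.6547, 0.1404, 0.3813, 0.5888], [-0.2182, -0.5264, -0.6812, 0.4101], [0.6547, -0.3860, 0.3337, 0.5152], [0.2182, 0.5264, -0.0099, 0.4171]], R = [[4.5826, -0.6547, -1.0911, 1.0911], [0.0000, 4.0708, 0.5615, 4.1059], [0.0000, 0.0000, 5.7874, 3.2631], [0.0000, 0.0000, 0.0000, 1.5176]]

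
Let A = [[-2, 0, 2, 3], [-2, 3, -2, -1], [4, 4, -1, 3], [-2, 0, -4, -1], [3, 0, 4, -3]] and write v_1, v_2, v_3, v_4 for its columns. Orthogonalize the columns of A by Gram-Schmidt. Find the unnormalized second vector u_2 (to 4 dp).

v_1 = (-2, -2, 4, -2, 3); ‖v_1‖ = 6.0828, so q_1 = (-0.3288, -0.3288, 0.6576, -0.3288, 0.4932).
q_1·v_2 = (-0.3288)·0 + (-0.3288)·3 + 0.6576·4 + (-0.3288)·0 + 0.4932·0 = 1.6440.
u_2 = v_2 − 1.6440·q_1 = (0.5405, 3.5405, 2.9189, 0.5405, -0.8108).

u_2 = (0.5405, 3.5405, 2.9189, 0.5405, -0.8108)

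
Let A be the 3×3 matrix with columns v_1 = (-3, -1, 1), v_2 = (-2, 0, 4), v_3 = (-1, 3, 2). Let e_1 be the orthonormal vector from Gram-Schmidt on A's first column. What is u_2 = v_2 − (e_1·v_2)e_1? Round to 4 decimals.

u_2 = (0.7273, 0.9091, 3.0909)

v_1 = (-3, -1, 1); ‖v_1‖ = 3.3166, so e_1 = (-0.9045, -0.3015, 0.3015).
e_1·v_2 = (-0.9045)·(-2) + (-0.3015)·0 + 0.3015·4 = 3.0151.
u_2 = v_2 − 3.0151·e_1 = (0.7273, 0.9091, 3.0909).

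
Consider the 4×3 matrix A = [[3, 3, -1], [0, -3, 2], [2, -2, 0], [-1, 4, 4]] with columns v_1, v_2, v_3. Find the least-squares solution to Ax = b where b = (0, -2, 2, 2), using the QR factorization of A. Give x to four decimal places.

x = (0.2222, 0.2222, 0.1905)

e_1 = v_1/‖v_1‖ = (3, 0, 2, -1)/3.7417 = (0.8018, 0.0000, 0.5345, -0.2673).
r_{12} = e_1·v_2 = 0.2673.
u_2 = v_2 − 0.2673·e_1 = (2.7857, -3.0000, -2.1429, 4.0714).
‖u_2‖ = 6.1586, so e_2 = (0.4523, -0.4871, -0.3479, 0.6611).
r_{13} = e_1·v_3 = -1.8708; r_{23} = e_2·v_3 = 1.2178.
u_3 = v_3 + 1.8708·e_1 − 1.2178·e_2 = (-0.0508, 2.5932, 1.4237, 2.6949).
‖u_3‖ = 4.0021, so e_3 = (-0.0127, 0.6480, 0.3557, 0.6734).
Qᵀb = (0.5345, 1.6005, 0.7623).
Back-substitute: x_3 = 0.7623/4.0021 = 0.1905.
x_2 = (1.6005 − 1.2178·0.1905)/6.1586 = 0.2222.
x_1 = (0.5345 − 0.2673·0.2222 + 1.8708·0.1905)/3.7417 = 0.2222.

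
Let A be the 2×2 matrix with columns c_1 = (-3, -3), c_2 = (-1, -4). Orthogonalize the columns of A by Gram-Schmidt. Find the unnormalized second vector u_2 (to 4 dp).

c_1 = (-3, -3); ‖c_1‖ = 4.2426, so e_1 = (-0.7071, -0.7071).
e_1·c_2 = (-0.7071)·(-1) + (-0.7071)·(-4) = 3.5355.
u_2 = c_2 − 3.5355·e_1 = (1.5000, -1.5000).

u_2 = (1.5000, -1.5000)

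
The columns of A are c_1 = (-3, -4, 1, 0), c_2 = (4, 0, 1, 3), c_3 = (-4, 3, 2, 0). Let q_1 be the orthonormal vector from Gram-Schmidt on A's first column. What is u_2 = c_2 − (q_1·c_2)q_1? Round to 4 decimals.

u_2 = (2.7308, -1.6923, 1.4231, 3.0000)

c_1 = (-3, -4, 1, 0); ‖c_1‖ = 5.0990, so q_1 = (-0.5883, -0.7845, 0.1961, 0.0000).
q_1·c_2 = (-0.5883)·4 + (-0.7845)·0 + 0.1961·1 + 0.0000·3 = -2.1573.
u_2 = c_2 + 2.1573·q_1 = (2.7308, -1.6923, 1.4231, 3.0000).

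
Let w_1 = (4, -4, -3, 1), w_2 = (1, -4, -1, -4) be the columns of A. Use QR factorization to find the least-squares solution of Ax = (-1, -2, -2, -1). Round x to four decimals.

x = (0.0553, 0.3515)

w_1 = (4, -4, -3, 1); ‖w_1‖ = 6.4807, so e_1 = (0.6172, -0.6172, -0.4629, 0.1543).
e_1·w_2 = 0.6172·1 + (-0.6172)·(-4) + (-0.4629)·(-1) + 0.1543·(-4) = 2.9318.
u_2 = w_2 − 2.9318·e_1 = (-0.8095, -2.1905, 0.3571, -4.4524).
‖u_2‖ = 5.0403, so e_2 = (-0.1606, -0.4346, 0.0709, -0.8834).
Qᵀb = (1.3887, 1.7714).
Back-substitute: x_2 = 1.7714/5.0403 = 0.3515.
x_1 = (1.3887 − 2.9318·0.3515)/6.4807 = 0.0553.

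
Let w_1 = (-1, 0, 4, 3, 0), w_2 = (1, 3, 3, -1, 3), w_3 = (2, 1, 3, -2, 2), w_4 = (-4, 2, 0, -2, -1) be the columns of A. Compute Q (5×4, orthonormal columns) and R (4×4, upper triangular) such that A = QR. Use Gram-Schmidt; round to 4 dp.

Q = [[-0.1961, 0.2538, 0.4991, -0.6859], [0.0000, 0.5823, -0.5951, 0.1153], [0.7845, 0.3434, 0.4415, 0.2610], [0.5883, -0.3733, -0.4223, -0.5767], [0.0000, 0.5823, -0.1536, -0.3399]], R = [[5.0990, 1.5689, 0.7845, -0.3922], [0.0000, 5.1515, 4.0316, 0.3136], [0.0000, 0.0000, 2.2650, -2.1883], [0.0000, 0.0000, 0.0000, 4.4676]]

w_1 = (-1, 0, 4, 3, 0); ‖w_1‖ = 5.0990, so e_1 = (-0.1961, 0.0000, 0.7845, 0.5883, 0.0000).
e_1·w_2 = (-0.1961)·1 + 0.0000·3 + 0.7845·3 + 0.5883·(-1) + 0.0000·3 = 1.5689.
u_2 = w_2 − 1.5689·e_1 = (1.3077, 3.0000, 1.7692, -1.9231, 3.0000).
‖u_2‖ = 5.1515, so e_2 = (0.2538, 0.5823, 0.3434, -0.3733, 0.5823).
e_1·w_3 = (-0.1961)·2 + 0.0000·1 + 0.7845·3 + 0.5883·(-2) + 0.0000·2 = 0.7845; e_2·w_3 = 0.2538·2 + 0.5823·1 + 0.3434·3 + (-0.3733)·(-2) + 0.5823·2 = 4.0316.
u_3 = w_3 − 0.7845·e_1 − 4.0316·e_2 = (1.1304, -1.3478, 1.0000, -0.9565, -0.3478).
‖u_3‖ = 2.2650, so e_3 = (0.4991, -0.5951, 0.4415, -0.4223, -0.1536).
e_1·w_4 = (-0.1961)·(-4) + 0.0000·2 + 0.7845·0 + 0.5883·(-2) + 0.0000·(-1) = -0.3922; e_2·w_4 = 0.2538·(-4) + 0.5823·2 + 0.3434·0 + (-0.3733)·(-2) + 0.5823·(-1) = 0.3136; e_3·w_4 = 0.4991·(-4) + (-0.5951)·2 + 0.4415·0 + (-0.4223)·(-2) + (-0.1536)·(-1) = -2.1883.
u_4 = w_4 + 0.3922·e_1 − 0.3136·e_2 + 2.1883·e_3 = (-3.0644, 0.5153, 1.1661, -2.5763, -1.5186).
‖u_4‖ = 4.4676, so e_4 = (-0.6859, 0.1153, 0.2610, -0.5767, -0.3399).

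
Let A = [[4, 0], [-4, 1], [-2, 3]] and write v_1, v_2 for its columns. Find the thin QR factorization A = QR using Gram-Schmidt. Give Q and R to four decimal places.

v_1 = (4, -4, -2); ‖v_1‖ = 6.0000, so e_1 = (0.6667, -0.6667, -0.3333).
e_1·v_2 = 0.6667·0 + (-0.6667)·1 + (-0.3333)·3 = -1.6667.
u_2 = v_2 + 1.6667·e_1 = (1.1111, -0.1111, 2.4444).
‖u_2‖ = 2.6874, so e_2 = (0.4134, -0.0413, 0.9096).

Q = [[0.6667, 0.4134], [-0.6667, -0.0413], [-0.3333, 0.9096]], R = [[6.0000, -1.6667], [0.0000, 2.6874]]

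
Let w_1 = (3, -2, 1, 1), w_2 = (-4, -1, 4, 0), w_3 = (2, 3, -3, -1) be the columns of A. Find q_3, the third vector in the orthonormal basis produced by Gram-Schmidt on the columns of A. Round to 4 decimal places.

q_3 = (0.3738, 0.6943, 0.5474, -0.2804)

q_1 = w_1/‖w_1‖ = (3, -2, 1, 1)/3.8730 = (0.7746, -0.5164, 0.2582, 0.2582).
r_{12} = q_1·w_2 = -1.5492.
u_2 = w_2 + 1.5492·q_1 = (-2.8000, -1.8000, 4.4000, 0.4000).
‖u_2‖ = 5.5317, so q_2 = (-0.5062, -0.3254, 0.7954, 0.0723).
r_{13} = q_1·w_3 = -1.0328; r_{23} = q_2·w_3 = -4.4471.
u_3 = w_3 + 1.0328·q_1 + 4.4471·q_2 = (0.5490, 1.0196, 0.8039, -0.4118).
‖u_3‖ = 1.4686, so q_3 = (0.3738, 0.6943, 0.5474, -0.2804).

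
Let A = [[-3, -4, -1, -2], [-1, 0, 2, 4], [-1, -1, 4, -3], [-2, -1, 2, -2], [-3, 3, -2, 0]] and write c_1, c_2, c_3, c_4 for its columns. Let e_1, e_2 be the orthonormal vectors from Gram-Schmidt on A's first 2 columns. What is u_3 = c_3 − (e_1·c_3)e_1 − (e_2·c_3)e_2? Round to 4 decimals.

c_1 = (-3, -1, -1, -2, -3); ‖c_1‖ = 4.8990, so e_1 = (-0.6124, -0.2041, -0.2041, -0.4082, -0.6124).
e_1·c_2 = (-0.6124)·(-4) + (-0.2041)·0 + (-0.2041)·(-1) + (-0.4082)·(-1) + (-0.6124)·3 = 1.2247.
u_2 = c_2 − 1.2247·e_1 = (-3.2500, 0.2500, -0.7500, -0.5000, 3.7500).
‖u_2‖ = 5.0498, so e_2 = (-0.6436, 0.0495, -0.1485, -0.0990, 0.7426).
e_1·c_3 = (-0.6124)·(-1) + (-0.2041)·2 + (-0.2041)·4 + (-0.4082)·2 + (-0.6124)·(-2) = -0.2041; e_2·c_3 = (-0.6436)·(-1) + 0.0495·2 + (-0.1485)·4 + (-0.0990)·2 + 0.7426·(-2) = -1.5347.
u_3 = c_3 + 0.2041·e_1 + 1.5347·e_2 = (-2.1127, 2.0343, 3.7304, 1.7647, -0.9853).

u_3 = (-2.1127, 2.0343, 3.7304, 1.7647, -0.9853)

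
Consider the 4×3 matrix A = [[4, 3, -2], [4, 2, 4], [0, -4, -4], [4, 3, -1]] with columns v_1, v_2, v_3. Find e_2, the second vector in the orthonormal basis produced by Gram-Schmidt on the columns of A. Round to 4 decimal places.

e_2 = (0.0816, -0.1633, -0.9798, 0.0816)

v_1 = (4, 4, 0, 4); ‖v_1‖ = 6.9282, so e_1 = (0.5774, 0.5774, 0.0000, 0.5774).
e_1·v_2 = 0.5774·3 + 0.5774·2 + 0.0000·(-4) + 0.5774·3 = 4.6188.
u_2 = v_2 − 4.6188·e_1 = (0.3333, -0.6667, -4.0000, 0.3333).
‖u_2‖ = 4.0825, so e_2 = (0.0816, -0.1633, -0.9798, 0.0816).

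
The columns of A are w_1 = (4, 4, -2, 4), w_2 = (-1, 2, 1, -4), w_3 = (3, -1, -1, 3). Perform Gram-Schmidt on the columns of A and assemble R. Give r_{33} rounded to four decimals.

r_{33} = 1.6407

w_1 = (4, 4, -2, 4); ‖w_1‖ = 7.2111, so e_1 = (0.5547, 0.5547, -0.2774, 0.5547).
e_1·w_2 = 0.5547·(-1) + 0.5547·2 + (-0.2774)·1 + 0.5547·(-4) = -1.9415.
u_2 = w_2 + 1.9415·e_1 = (0.0769, 3.0769, 0.4615, -2.9231).
‖u_2‖ = 4.2698, so e_2 = (0.0180, 0.7206, 0.1081, -0.6846).
e_1·w_3 = 0.5547·3 + 0.5547·(-1) + (-0.2774)·(-1) + 0.5547·3 = 3.0509; e_2·w_3 = 0.0180·3 + 0.7206·(-1) + 0.1081·(-1) + (-0.6846)·3 = -2.8285.
u_3 = w_3 − 3.0509·e_1 + 2.8285·e_2 = (1.3586, -0.6540, 0.1519, -0.6287).
r_{33} = ‖u_3‖ = 1.6407.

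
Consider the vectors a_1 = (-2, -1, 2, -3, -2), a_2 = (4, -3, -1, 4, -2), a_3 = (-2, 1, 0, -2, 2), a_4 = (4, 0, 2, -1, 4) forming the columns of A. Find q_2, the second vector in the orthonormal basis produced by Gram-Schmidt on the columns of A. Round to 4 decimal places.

q_2 = (0.4408, -0.6156, 0.0608, 0.3268, -0.5624)

q_1 = a_1/‖a_1‖ = (-2, -1, 2, -3, -2)/4.6904 = (-0.4264, -0.2132, 0.4264, -0.6396, -0.4264).
r_{12} = q_1·a_2 = -3.1980.
u_2 = a_2 + 3.1980·q_1 = (2.6364, -3.6818, 0.3636, 1.9545, -3.3636).
‖u_2‖ = 5.9810, so q_2 = (0.4408, -0.6156, 0.0608, 0.3268, -0.5624).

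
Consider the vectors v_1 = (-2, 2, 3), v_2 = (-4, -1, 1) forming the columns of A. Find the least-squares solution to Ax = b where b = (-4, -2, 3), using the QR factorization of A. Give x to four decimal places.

x = (0.2000, 1.0667)

v_1 = (-2, 2, 3); ‖v_1‖ = 4.1231, so e_1 = (-0.4851, 0.4851, 0.7276).
e_1·v_2 = (-0.4851)·(-4) + 0.4851·(-1) + 0.7276·1 = 2.1828.
u_2 = v_2 − 2.1828·e_1 = (-2.9412, -2.0588, -0.5882).
‖u_2‖ = 3.6380, so e_2 = (-0.8085, -0.5659, -0.1617).
Qᵀb = (3.1530, 3.8806).
Back-substitute: x_2 = 3.8806/3.6380 = 1.0667.
x_1 = (3.1530 − 2.1828·1.0667)/4.1231 = 0.2000.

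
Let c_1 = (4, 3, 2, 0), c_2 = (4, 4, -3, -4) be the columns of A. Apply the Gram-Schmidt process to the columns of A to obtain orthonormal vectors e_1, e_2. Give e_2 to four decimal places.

e_1 = c_1/‖c_1‖ = (4, 3, 2, 0)/5.3852 = (0.7428, 0.5571, 0.3714, 0.0000).
r_{12} = e_1·c_2 = 4.0853.
u_2 = c_2 − 4.0853·e_1 = (0.9655, 1.7241, -4.5172, -4.0000).
‖u_2‖ = 6.3490, so e_2 = (0.1521, 0.2716, -0.7115, -0.6300).

e_2 = (0.1521, 0.2716, -0.7115, -0.6300)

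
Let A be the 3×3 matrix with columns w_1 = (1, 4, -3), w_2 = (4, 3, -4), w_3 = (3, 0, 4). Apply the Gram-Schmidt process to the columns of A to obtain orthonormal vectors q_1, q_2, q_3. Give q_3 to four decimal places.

q_3 = (0.4168, 0.4764, 0.7741)

w_1 = (1, 4, -3); ‖w_1‖ = 5.0990, so q_1 = (0.1961, 0.7845, -0.5883).
q_1·w_2 = 0.1961·4 + 0.7845·3 + (-0.5883)·(-4) = 5.4913.
u_2 = w_2 − 5.4913·q_1 = (2.9231, -1.3077, -0.7692).
‖u_2‖ = 3.2933, so q_2 = (0.8876, -0.3971, -0.2336).
q_1·w_3 = 0.1961·3 + 0.7845·0 + (-0.5883)·4 = -1.7650; q_2·w_3 = 0.8876·3 + (-0.3971)·0 + (-0.2336)·4 = 1.7284.
u_3 = w_3 + 1.7650·q_1 − 1.7284·q_2 = (1.8121, 2.0709, 3.3652).
‖u_3‖ = 4.3471, so q_3 = (0.4168, 0.4764, 0.7741).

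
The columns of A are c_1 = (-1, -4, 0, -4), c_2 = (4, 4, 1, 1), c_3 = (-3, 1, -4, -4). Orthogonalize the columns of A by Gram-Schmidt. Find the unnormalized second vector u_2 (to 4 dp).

c_1 = (-1, -4, 0, -4); ‖c_1‖ = 5.7446, so e_1 = (-0.1741, -0.6963, 0.0000, -0.6963).
e_1·c_2 = (-0.1741)·4 + (-0.6963)·4 + 0.0000·1 + (-0.6963)·1 = -4.1779.
u_2 = c_2 + 4.1779·e_1 = (3.2727, 1.0909, 1.0000, -1.9091).

u_2 = (3.2727, 1.0909, 1.0000, -1.9091)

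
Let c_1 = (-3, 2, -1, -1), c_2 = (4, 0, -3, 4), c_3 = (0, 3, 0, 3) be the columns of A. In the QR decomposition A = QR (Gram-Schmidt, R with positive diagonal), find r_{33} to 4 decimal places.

r_{33} = 3.1986

c_1 = (-3, 2, -1, -1); ‖c_1‖ = 3.8730, so q_1 = (-0.7746, 0.5164, -0.2582, -0.2582).
q_1·c_2 = (-0.7746)·4 + 0.5164·0 + (-0.2582)·(-3) + (-0.2582)·4 = -3.3566.
u_2 = c_2 + 3.3566·q_1 = (1.4000, 1.7333, -3.8667, 3.1333).
‖u_2‖ = 5.4528, so q_2 = (0.2567, 0.3179, -0.7091, 0.5746).
q_1·c_3 = (-0.7746)·0 + 0.5164·3 + (-0.2582)·0 + (-0.2582)·3 = 0.7746; q_2·c_3 = 0.2567·0 + 0.3179·3 + (-0.7091)·0 + 0.5746·3 = 2.6775.
u_3 = c_3 − 0.7746·q_1 − 2.6775·q_2 = (-0.0874, 1.7489, 2.0987, 1.6614).
r_{33} = ‖u_3‖ = 3.1986.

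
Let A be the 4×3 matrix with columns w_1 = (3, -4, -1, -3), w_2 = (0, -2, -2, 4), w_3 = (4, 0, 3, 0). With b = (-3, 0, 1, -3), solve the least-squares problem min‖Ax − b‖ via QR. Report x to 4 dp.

w_1 = (3, -4, -1, -3); ‖w_1‖ = 5.9161, so q_1 = (0.5071, -0.6761, -0.1690, -0.5071).
q_1·w_2 = 0.5071·0 + (-0.6761)·(-2) + (-0.1690)·(-2) + (-0.5071)·4 = -0.3381.
u_2 = w_2 + 0.3381·q_1 = (0.1714, -2.2286, -2.0571, 3.8286).
‖u_2‖ = 4.8873, so q_2 = (0.0351, -0.4560, -0.4209, 0.7834).
q_1·w_3 = 0.5071·4 + (-0.6761)·0 + (-0.1690)·3 + (-0.5071)·0 = 1.5213; q_2·w_3 = 0.0351·4 + (-0.4560)·0 + (-0.4209)·3 + 0.7834·0 = -1.1224.
u_3 = w_3 − 1.5213·q_1 + 1.1224·q_2 = (3.2679, 0.5167, 2.7847, 1.6507).
‖u_3‖ = 4.6288, so q_3 = (0.7060, 0.1116, 0.6016, 0.3566).
Qᵀb = (-0.1690, -2.8763, -2.5863).
Back-substitute: x_3 = -2.5863/4.6288 = -0.5587.
x_2 = (-2.8763 + 1.1224·(-0.5587))/4.8873 = -0.7168.
x_1 = (-0.1690 + 0.3381·(-0.7168) − 1.5213·(-0.5587))/5.9161 = 0.0741.

x = (0.0741, -0.7168, -0.5587)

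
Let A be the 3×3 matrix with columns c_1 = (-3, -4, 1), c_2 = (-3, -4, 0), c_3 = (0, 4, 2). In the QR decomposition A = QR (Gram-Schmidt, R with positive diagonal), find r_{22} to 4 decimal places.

r_{22} = 0.9806

c_1 = (-3, -4, 1); ‖c_1‖ = 5.0990, so e_1 = (-0.5883, -0.7845, 0.1961).
e_1·c_2 = (-0.5883)·(-3) + (-0.7845)·(-4) + 0.1961·0 = 4.9029.
u_2 = c_2 − 4.9029·e_1 = (-0.1154, -0.1538, -0.9615).
r_{22} = ‖u_2‖ = 0.9806.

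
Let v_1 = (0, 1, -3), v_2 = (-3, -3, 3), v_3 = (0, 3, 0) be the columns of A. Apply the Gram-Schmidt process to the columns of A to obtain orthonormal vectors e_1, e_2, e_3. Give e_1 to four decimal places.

e_1 = (0.0000, 0.3162, -0.9487)

v_1 = (0, 1, -3); ‖v_1‖ = 3.1623, so e_1 = (0.0000, 0.3162, -0.9487).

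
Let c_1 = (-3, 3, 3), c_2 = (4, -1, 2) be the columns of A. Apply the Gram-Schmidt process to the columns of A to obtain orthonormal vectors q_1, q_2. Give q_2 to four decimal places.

c_1 = (-3, 3, 3); ‖c_1‖ = 5.1962, so q_1 = (-0.5774, 0.5774, 0.5774).
q_1·c_2 = (-0.5774)·4 + 0.5774·(-1) + 0.5774·2 = -1.7321.
u_2 = c_2 + 1.7321·q_1 = (3.0000, 0.0000, 3.0000).
‖u_2‖ = 4.2426, so q_2 = (0.7071, 0.0000, 0.7071).

q_2 = (0.7071, 0.0000, 0.7071)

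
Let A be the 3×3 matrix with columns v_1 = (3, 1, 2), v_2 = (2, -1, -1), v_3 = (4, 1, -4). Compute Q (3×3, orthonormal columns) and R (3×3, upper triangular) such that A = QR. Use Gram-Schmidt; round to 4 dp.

Q = [[0.8018, 0.5864, 0.1155], [0.2673, -0.5246, 0.8083], [0.5345, -0.6172, -0.5774]], R = [[3.7417, 0.8018, 1.3363], [0.0000, 2.3146, 4.2896], [0.0000, 0.0000, 3.5796]]

v_1 = (3, 1, 2); ‖v_1‖ = 3.7417, so e_1 = (0.8018, 0.2673, 0.5345).
e_1·v_2 = 0.8018·2 + 0.2673·(-1) + 0.5345·(-1) = 0.8018.
u_2 = v_2 − 0.8018·e_1 = (1.3571, -1.2143, -1.4286).
‖u_2‖ = 2.3146, so e_2 = (0.5864, -0.5246, -0.6172).
e_1·v_3 = 0.8018·4 + 0.2673·1 + 0.5345·(-4) = 1.3363; e_2·v_3 = 0.5864·4 + (-0.5246)·1 + (-0.6172)·(-4) = 4.2896.
u_3 = v_3 − 1.3363·e_1 − 4.2896·e_2 = (0.4133, 2.8933, -2.0667).
‖u_3‖ = 3.5796, so e_3 = (0.1155, 0.8083, -0.5774).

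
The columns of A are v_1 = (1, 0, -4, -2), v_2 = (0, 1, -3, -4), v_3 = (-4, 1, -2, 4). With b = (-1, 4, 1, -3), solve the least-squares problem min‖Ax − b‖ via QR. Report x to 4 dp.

v_1 = (1, 0, -4, -2); ‖v_1‖ = 4.5826, so q_1 = (0.2182, 0.0000, -0.8729, -0.4364).
q_1·v_2 = 0.2182·0 + 0.0000·1 + (-0.8729)·(-3) + (-0.4364)·(-4) = 4.3644.
u_2 = v_2 − 4.3644·q_1 = (-0.9524, 1.0000, 0.8095, -2.0952).
‖u_2‖ = 2.6367, so q_2 = (-0.3612, 0.3793, 0.3070, -0.7946).
q_1·v_3 = 0.2182·(-4) + 0.0000·1 + (-0.8729)·(-2) + (-0.4364)·4 = -0.8729; q_2·v_3 = (-0.3612)·(-4) + 0.3793·1 + 0.3070·(-2) + (-0.7946)·4 = -1.9685.
u_3 = v_3 + 0.8729·q_1 + 1.9685·q_2 = (-4.5205, 1.7466, -2.1575, 2.0548).
‖u_3‖ = 5.6888, so q_3 = (-0.7946, 0.3070, -0.3793, 0.3612).
Qᵀb = (0.2182, 4.5691, 0.5599).
Back-substitute: x_3 = 0.5599/5.6888 = 0.0984.
x_2 = (4.5691 + 1.9685·0.0984)/2.6367 = 1.8063.
x_1 = (0.2182 − 4.3644·1.8063 + 0.8729·0.0984)/4.5826 = -1.6540.

x = (-1.6540, 1.8063, 0.0984)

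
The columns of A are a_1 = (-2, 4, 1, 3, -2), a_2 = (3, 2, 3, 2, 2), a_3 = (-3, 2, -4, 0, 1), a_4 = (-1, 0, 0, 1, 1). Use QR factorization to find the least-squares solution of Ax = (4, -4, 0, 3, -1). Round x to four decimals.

x = (-0.2439, -0.0724, -0.7516, 0.6035)

a_1 = (-2, 4, 1, 3, -2); ‖a_1‖ = 5.8310, so q_1 = (-0.3430, 0.6860, 0.1715, 0.5145, -0.3430).
q_1·a_2 = (-0.3430)·3 + 0.6860·2 + 0.1715·3 + 0.5145·2 + (-0.3430)·2 = 1.2005.
u_2 = a_2 − 1.2005·q_1 = (3.4118, 1.1765, 2.7941, 1.3824, 2.4118).
‖u_2‖ = 5.3440, so q_2 = (0.6384, 0.2201, 0.5228, 0.2587, 0.4513).
q_1·a_3 = (-0.3430)·(-3) + 0.6860·2 + 0.1715·(-4) + 0.5145·0 + (-0.3430)·1 = 1.3720; q_2·a_3 = 0.6384·(-3) + 0.2201·2 + 0.5228·(-4) + 0.2587·0 + 0.4513·1 = -3.1151.
u_3 = a_3 − 1.3720·q_1 + 3.1151·q_2 = (-0.5407, 1.7446, -2.6066, 0.0999, 2.8764).
‖u_3‖ = 4.2912, so q_3 = (-0.1260, 0.4066, -0.6074, 0.0233, 0.6703).
q_1·a_4 = (-0.3430)·(-1) + 0.6860·0 + 0.1715·0 + 0.5145·1 + (-0.3430)·1 = 0.5145; q_2·a_4 = 0.6384·(-1) + 0.2201·0 + 0.5228·0 + 0.2587·1 + 0.4513·1 = 0.0715; q_3·a_4 = (-0.1260)·(-1) + 0.4066·0 + (-0.6074)·0 + 0.0233·1 + 0.6703·1 = 0.8196.
u_4 = a_4 − 0.5145·q_1 − 0.0715·q_2 − 0.8196·q_3 = (-0.7659, -0.7019, 0.3722, 0.6977, 0.5948).
‖u_4‖ = 1.4347, so q_4 = (-0.5339, -0.4892, 0.2594, 0.4863, 0.4146).
Qᵀb = (-2.2295, 1.9978, -2.7307, 0.8658).
Back-substitute: x_4 = 0.8658/1.4347 = 0.6035.
x_3 = (-2.7307 − 0.8196·0.6035)/4.2912 = -0.7516.
x_2 = (1.9978 + 3.1151·(-0.7516) − 0.0715·0.6035)/5.3440 = -0.0724.
x_1 = (-2.2295 − 1.2005·(-0.0724) − 1.3720·(-0.7516) − 0.5145·0.6035)/5.8310 = -0.2439.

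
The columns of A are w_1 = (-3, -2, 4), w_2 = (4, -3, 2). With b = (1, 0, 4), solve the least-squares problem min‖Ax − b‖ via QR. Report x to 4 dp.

x = (0.4217, 0.3847)

w_1 = (-3, -2, 4); ‖w_1‖ = 5.3852, so e_1 = (-0.5571, -0.3714, 0.7428).
e_1·w_2 = (-0.5571)·4 + (-0.3714)·(-3) + 0.7428·2 = 0.3714.
u_2 = w_2 − 0.3714·e_1 = (4.2069, -2.8621, 1.7241).
‖u_2‖ = 5.3723, so e_2 = (0.7831, -0.5327, 0.3209).
Qᵀb = (2.4140, 2.0668).
Back-substitute: x_2 = 2.0668/5.3723 = 0.3847.
x_1 = (2.4140 − 0.3714·0.3847)/5.3852 = 0.4217.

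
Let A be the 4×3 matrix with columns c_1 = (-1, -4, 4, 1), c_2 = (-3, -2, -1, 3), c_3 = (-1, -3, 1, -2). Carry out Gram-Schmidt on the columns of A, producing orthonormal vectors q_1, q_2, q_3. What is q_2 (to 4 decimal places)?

q_1 = c_1/‖c_1‖ = (-1, -4, 4, 1)/5.8310 = (-0.1715, -0.6860, 0.6860, 0.1715).
r_{12} = q_1·c_2 = 1.7150.
u_2 = c_2 − 1.7150·q_1 = (-2.7059, -0.8235, -2.1765, 2.7059).
‖u_2‖ = 4.4787, so q_2 = (-0.6042, -0.1839, -0.4860, 0.6042).

q_2 = (-0.6042, -0.1839, -0.4860, 0.6042)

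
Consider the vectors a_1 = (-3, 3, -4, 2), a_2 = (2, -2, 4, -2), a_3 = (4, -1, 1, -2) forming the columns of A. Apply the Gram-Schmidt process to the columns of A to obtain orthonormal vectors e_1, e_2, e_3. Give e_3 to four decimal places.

a_1 = (-3, 3, -4, 2); ‖a_1‖ = 6.1644, so e_1 = (-0.4867, 0.4867, -0.6489, 0.3244).
e_1·a_2 = (-0.4867)·2 + 0.4867·(-2) + (-0.6489)·4 + 0.3244·(-2) = -5.1911.
u_2 = a_2 + 5.1911·e_1 = (-0.5263, 0.5263, 0.6316, -0.3158).
‖u_2‖ = 1.0260, so e_2 = (-0.5130, 0.5130, 0.6156, -0.3078).
e_1·a_3 = (-0.4867)·4 + 0.4867·(-1) + (-0.6489)·1 + 0.3244·(-2) = -3.7311; e_2·a_3 = (-0.5130)·4 + 0.5130·(-1) + 0.6156·1 + (-0.3078)·(-2) = -1.3338.
u_3 = a_3 + 3.7311·e_1 + 1.3338·e_2 = (1.5000, 1.5000, -0.6000, -1.2000).
‖u_3‖ = 2.5100, so e_3 = (0.5976, 0.5976, -0.2390, -0.4781).

e_3 = (0.5976, 0.5976, -0.2390, -0.4781)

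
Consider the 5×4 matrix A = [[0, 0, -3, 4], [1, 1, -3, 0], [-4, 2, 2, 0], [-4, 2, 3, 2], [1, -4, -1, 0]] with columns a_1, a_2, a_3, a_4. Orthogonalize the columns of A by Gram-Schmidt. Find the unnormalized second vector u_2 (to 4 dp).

u_2 = (0.0000, 1.5588, -0.2353, -0.2353, -3.4412)

a_1 = (0, 1, -4, -4, 1); ‖a_1‖ = 5.8310, so e_1 = (0.0000, 0.1715, -0.6860, -0.6860, 0.1715).
e_1·a_2 = 0.0000·0 + 0.1715·1 + (-0.6860)·2 + (-0.6860)·2 + 0.1715·(-4) = -3.2585.
u_2 = a_2 + 3.2585·e_1 = (0.0000, 1.5588, -0.2353, -0.2353, -3.4412).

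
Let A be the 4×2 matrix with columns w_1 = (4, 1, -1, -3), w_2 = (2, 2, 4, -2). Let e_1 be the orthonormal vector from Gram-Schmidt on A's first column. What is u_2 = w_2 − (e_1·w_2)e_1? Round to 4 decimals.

u_2 = (0.2222, 1.5556, 4.4444, -0.6667)

w_1 = (4, 1, -1, -3); ‖w_1‖ = 5.1962, so e_1 = (0.7698, 0.1925, -0.1925, -0.5774).
e_1·w_2 = 0.7698·2 + 0.1925·2 + (-0.1925)·4 + (-0.5774)·(-2) = 2.3094.
u_2 = w_2 − 2.3094·e_1 = (0.2222, 1.5556, 4.4444, -0.6667).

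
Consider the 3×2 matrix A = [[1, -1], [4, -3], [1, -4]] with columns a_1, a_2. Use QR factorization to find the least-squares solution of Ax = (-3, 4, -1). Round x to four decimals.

x = (1.2682, 0.6369)

e_1 = a_1/‖a_1‖ = (1, 4, 1)/4.2426 = (0.2357, 0.9428, 0.2357).
r_{12} = e_1·a_2 = -4.0069.
u_2 = a_2 + 4.0069·e_1 = (-0.0556, 0.7778, -3.0556).
‖u_2‖ = 3.1535, so e_2 = (-0.0176, 0.2466, -0.9689).
Qᵀb = (2.8284, 2.0084).
Back-substitute: x_2 = 2.0084/3.1535 = 0.6369.
x_1 = (2.8284 + 4.0069·0.6369)/4.2426 = 1.2682.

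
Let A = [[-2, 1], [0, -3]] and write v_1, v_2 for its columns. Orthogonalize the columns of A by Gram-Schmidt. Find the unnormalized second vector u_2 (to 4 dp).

u_2 = (0.0000, -3.0000)

v_1 = (-2, 0); ‖v_1‖ = 2.0000, so q_1 = (-1.0000, 0.0000).
q_1·v_2 = (-1.0000)·1 + 0.0000·(-3) = -1.0000.
u_2 = v_2 + 1.0000·q_1 = (0.0000, -3.0000).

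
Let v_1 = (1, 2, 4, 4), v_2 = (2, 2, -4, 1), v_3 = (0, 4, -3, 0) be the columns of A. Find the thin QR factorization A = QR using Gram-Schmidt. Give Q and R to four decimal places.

Q = [[0.1644, 0.4411, -0.5450], [0.3288, 0.4742, 0.7822], [0.6576, -0.6837, 0.0439], [0.6576, 0.3363, -0.2988]], R = [[6.0828, -0.9864, -0.6576], [0.0000, 4.9017, 3.9479], [0.0000, 0.0000, 2.9970]]

v_1 = (1, 2, 4, 4); ‖v_1‖ = 6.0828, so e_1 = (0.1644, 0.3288, 0.6576, 0.6576).
e_1·v_2 = 0.1644·2 + 0.3288·2 + 0.6576·(-4) + 0.6576·1 = -0.9864.
u_2 = v_2 + 0.9864·e_1 = (2.1622, 2.3243, -3.3514, 1.6486).
‖u_2‖ = 4.9017, so e_2 = (0.4411, 0.4742, -0.6837, 0.3363).
e_1·v_3 = 0.1644·0 + 0.3288·4 + 0.6576·(-3) + 0.6576·0 = -0.6576; e_2·v_3 = 0.4411·0 + 0.4742·4 + (-0.6837)·(-3) + 0.3363·0 = 3.9479.
u_3 = v_3 + 0.6576·e_1 − 3.9479·e_2 = (-1.6333, 2.3442, 0.1316, -0.8954).
‖u_3‖ = 2.9970, so e_3 = (-0.5450, 0.7822, 0.0439, -0.2988).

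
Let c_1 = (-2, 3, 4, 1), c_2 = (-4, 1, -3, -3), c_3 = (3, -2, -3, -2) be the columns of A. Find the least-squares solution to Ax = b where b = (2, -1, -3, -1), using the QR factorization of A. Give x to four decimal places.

x = (-0.2152, 0.0464, 0.5138)

q_1 = c_1/‖c_1‖ = (-2, 3, 4, 1)/5.4772 = (-0.3651, 0.5477, 0.7303, 0.1826).
r_{12} = q_1·c_2 = -0.7303.
u_2 = c_2 + 0.7303·q_1 = (-4.2667, 1.4000, -2.4667, -2.8667).
‖u_2‖ = 5.8708, so q_2 = (-0.7268, 0.2385, -0.4202, -0.4883).
r_{13} = q_1·c_3 = -4.7469; r_{23} = q_2·c_3 = -0.4202.
u_3 = c_3 + 4.7469·q_1 + 0.4202·q_2 = (0.9613, 0.7002, 0.2901, -1.3385).
‖u_3‖ = 1.8139, so q_3 = (0.5300, 0.3860, 0.1600, -0.7379).
Qᵀb = (-3.6515, 0.0568, 0.9320).
Back-substitute: x_3 = 0.9320/1.8139 = 0.5138.
x_2 = (0.0568 + 0.4202·0.5138)/5.8708 = 0.0464.
x_1 = (-3.6515 + 0.7303·0.0464 + 4.7469·0.5138)/5.4772 = -0.2152.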